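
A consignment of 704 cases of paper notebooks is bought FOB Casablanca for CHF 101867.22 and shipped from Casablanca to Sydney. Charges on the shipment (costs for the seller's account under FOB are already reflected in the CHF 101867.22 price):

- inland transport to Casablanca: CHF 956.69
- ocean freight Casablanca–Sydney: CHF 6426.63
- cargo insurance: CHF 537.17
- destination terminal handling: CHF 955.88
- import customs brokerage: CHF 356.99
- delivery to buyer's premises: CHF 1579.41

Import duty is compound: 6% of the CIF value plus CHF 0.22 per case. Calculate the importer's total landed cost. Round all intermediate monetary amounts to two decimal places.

Total landed cost: CHF 118408.04

FOB: the seller bears costs until goods are on board at the origin port; the buyer bears freight, insurance and all costs thereafter.
Already in the invoice (seller's account under FOB): inland to port — exclude.
CIF value = FOB price + freight + insurance = 101867.22 + 6426.63 + 537.17 = 108831.02
Ad valorem component: 108831.02 × 6% = 6529.86
Specific component: 704 × 0.22 = 154.88
Import duty = 6529.86 + 154.88 = 6684.74
Buyer bears: freight 6426.63 + insurance 537.17 + destination terminal 955.88 + brokerage 356.99 + delivery 1579.41 + duty 6684.74 = 16540.82
Landed cost = invoice 101867.22 + 16540.82 = 118408.04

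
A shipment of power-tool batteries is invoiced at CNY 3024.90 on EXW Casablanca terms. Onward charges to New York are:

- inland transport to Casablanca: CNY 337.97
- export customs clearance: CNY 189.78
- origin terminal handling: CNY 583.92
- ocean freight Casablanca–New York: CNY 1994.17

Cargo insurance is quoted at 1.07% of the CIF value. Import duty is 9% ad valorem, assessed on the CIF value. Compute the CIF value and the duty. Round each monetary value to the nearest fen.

CIF value: CNY 6197.05; import duty: CNY 557.73

Let C be the CIF value. C = EXW price + pre-shipment costs + freight + 1.07% × C
C − 1.07% × C = 3024.90 + 337.97 + 189.78 + 583.92 + 1994.17
0.9893 × C = 6130.74
C = 6130.74 / 0.9893 = 6197.05
Insurance premium = 1.07% × 6197.05 = 66.31
Import duty = 6197.05 × 9% = 557.73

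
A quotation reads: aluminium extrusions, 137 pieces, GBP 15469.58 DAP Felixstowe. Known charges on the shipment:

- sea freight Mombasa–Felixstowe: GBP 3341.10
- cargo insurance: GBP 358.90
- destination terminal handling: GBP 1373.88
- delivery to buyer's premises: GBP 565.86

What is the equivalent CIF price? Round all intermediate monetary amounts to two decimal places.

CIF price: GBP 13529.84

Not relevant to the conversion: insurance, freight — on the seller under both DAP and CIF; already in the DAP price and stays in the CIF price.
From DAP to CIF, the seller no longer bears: destination terminal, delivery.
CIF price = 15469.58 − 1373.88 − 565.86 = 13529.84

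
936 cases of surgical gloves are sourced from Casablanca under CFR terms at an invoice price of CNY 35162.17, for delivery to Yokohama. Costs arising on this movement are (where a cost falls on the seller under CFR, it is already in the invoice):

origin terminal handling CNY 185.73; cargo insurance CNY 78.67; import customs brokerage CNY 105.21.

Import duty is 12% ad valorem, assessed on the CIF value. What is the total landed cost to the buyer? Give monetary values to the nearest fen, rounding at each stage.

CFR: the seller pays costs through ocean freight to the destination port, but not insurance.
Already in the invoice (seller's account under CFR): origin terminal — exclude.
CIF value = CFR price + insurance = 35162.17 + 78.67 = 35240.84
Import duty = 35240.84 × 12% = 4228.90
Buyer bears: insurance 78.67 + brokerage 105.21 + duty 4228.90 = 4412.78
Landed cost = invoice 35162.17 + 4412.78 = 39574.95

Total landed cost: CNY 39574.95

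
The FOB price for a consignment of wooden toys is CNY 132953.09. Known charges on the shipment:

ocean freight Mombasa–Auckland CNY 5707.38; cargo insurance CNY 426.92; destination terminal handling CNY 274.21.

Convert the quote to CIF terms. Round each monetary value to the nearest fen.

CIF price: CNY 139087.39

Not relevant to the conversion: destination terminal — on the buyer under both terms; not part of either seller's price.
From FOB to CIF, the seller additionally bears: freight, insurance.
CIF price = 132953.09 + 5707.38 + 426.92 = 139087.39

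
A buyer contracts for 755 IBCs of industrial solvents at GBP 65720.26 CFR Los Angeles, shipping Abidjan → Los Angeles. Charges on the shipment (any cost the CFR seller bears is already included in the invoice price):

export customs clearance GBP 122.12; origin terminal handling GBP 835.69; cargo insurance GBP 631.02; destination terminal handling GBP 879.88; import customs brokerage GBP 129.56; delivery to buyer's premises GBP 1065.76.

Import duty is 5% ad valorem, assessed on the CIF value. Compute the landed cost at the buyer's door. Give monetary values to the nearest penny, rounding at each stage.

CFR: the seller pays costs through ocean freight to the destination port, but not insurance.
Already in the invoice (seller's account under CFR): export clearance, origin terminal — exclude.
CIF value = CFR price + insurance = 65720.26 + 631.02 = 66351.28
Import duty = 66351.28 × 5% = 3317.56
Buyer bears: insurance 631.02 + destination terminal 879.88 + brokerage 129.56 + delivery 1065.76 + duty 3317.56 = 6023.78
Landed cost = invoice 65720.26 + 6023.78 = 71744.04

Total landed cost: GBP 71744.04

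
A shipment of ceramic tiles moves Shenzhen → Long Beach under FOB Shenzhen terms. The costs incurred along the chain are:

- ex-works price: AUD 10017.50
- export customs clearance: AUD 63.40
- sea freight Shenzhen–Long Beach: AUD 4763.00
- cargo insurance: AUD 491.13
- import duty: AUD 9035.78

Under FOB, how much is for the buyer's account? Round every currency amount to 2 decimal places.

Buyer's account: AUD 14289.91

FOB: the seller bears costs until goods are on board at the origin port; the buyer bears freight, insurance and all costs thereafter.
Seller's account: goods 10017.50 + export clearance 63.40 = 10080.90
Buyer's account: freight 4763.00 + insurance 491.13 + duty 9035.78 = 14289.91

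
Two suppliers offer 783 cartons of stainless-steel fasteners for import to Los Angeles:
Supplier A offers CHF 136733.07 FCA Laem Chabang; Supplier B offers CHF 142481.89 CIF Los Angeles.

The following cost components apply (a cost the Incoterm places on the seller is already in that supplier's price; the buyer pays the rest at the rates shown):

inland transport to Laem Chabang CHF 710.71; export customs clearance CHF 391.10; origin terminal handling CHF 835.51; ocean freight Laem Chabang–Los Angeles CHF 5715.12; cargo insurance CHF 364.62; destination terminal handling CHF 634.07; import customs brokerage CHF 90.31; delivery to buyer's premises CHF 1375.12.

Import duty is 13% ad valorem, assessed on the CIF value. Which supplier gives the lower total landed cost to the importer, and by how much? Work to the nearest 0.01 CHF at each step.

Supplier A (FCA):
CIF value = FCA price + origin terminal + freight + insurance = 136733.07 + 835.51 + 5715.12 + 364.62 = 143648.32
Import duty = 143648.32 × 13% = 18674.28
Buyer bears (A): 835.51 + 5715.12 + 364.62 + 634.07 + 90.31 + 1375.12 = 9014.75
Landed cost (A) = invoice 136733.07 + 9014.75 + duty 18674.28 = 164422.10
Supplier B (CIF):
The CIF price already equals the CIF value: 142481.89
Import duty = 142481.89 × 13% = 18522.65
Buyer bears (B): 634.07 + 90.31 + 1375.12 = 2099.50
Landed cost (B) = invoice 142481.89 + 2099.50 + duty 18522.65 = 163104.04
Difference = |164422.10 − 163104.04| = 1318.06

Supplier B is cheaper by CHF 1318.06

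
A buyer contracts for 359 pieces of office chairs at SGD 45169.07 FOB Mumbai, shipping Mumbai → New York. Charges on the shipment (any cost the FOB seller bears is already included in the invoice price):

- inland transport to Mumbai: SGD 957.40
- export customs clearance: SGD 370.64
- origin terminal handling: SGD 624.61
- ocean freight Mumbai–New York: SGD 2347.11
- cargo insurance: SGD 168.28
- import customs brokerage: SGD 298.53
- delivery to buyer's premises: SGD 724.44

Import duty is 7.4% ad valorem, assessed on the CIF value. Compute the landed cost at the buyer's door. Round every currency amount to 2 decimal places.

Total landed cost: SGD 52236.08

FOB: the seller bears costs until goods are on board at the origin port; the buyer bears freight, insurance and all costs thereafter.
Already in the invoice (seller's account under FOB): inland to port, export clearance, origin terminal — exclude.
CIF value = FOB price + freight + insurance = 45169.07 + 2347.11 + 168.28 = 47684.46
Import duty = 47684.46 × 7.4% = 3528.65
Buyer bears: freight 2347.11 + insurance 168.28 + brokerage 298.53 + delivery 724.44 + duty 3528.65 = 7067.01
Landed cost = invoice 45169.07 + 7067.01 = 52236.08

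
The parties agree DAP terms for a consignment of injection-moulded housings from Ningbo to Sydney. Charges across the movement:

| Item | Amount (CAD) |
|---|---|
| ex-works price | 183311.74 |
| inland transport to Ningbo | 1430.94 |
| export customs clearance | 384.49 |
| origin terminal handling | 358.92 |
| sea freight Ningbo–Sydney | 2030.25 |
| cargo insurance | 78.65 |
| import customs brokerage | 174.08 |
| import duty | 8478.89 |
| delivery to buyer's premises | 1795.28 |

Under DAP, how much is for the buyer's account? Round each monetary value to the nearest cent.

DAP: the seller bears all costs to the named destination except import duty and clearance.
Seller's account: goods 183311.74 + inland to port 1430.94 + export clearance 384.49 + origin terminal 358.92 + freight 2030.25 + insurance 78.65 + delivery 1795.28 = 189390.27
Buyer's account: brokerage 174.08 + duty 8478.89 = 8652.97

Buyer's account: CAD 8652.97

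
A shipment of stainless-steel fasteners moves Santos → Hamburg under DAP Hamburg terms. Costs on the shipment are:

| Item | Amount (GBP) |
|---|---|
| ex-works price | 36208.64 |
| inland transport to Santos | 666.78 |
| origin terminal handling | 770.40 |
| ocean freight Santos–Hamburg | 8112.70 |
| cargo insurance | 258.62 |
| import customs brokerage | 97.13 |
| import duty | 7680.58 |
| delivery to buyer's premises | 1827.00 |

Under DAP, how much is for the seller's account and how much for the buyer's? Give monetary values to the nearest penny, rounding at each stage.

DAP: the seller bears all costs to the named destination except import duty and clearance.
Seller's account: goods 36208.64 + inland to port 666.78 + origin terminal 770.40 + freight 8112.70 + insurance 258.62 + delivery 1827.00 = 47844.14
Buyer's account: brokerage 97.13 + duty 7680.58 = 7777.71

Seller: GBP 47844.14; buyer: GBP 7777.71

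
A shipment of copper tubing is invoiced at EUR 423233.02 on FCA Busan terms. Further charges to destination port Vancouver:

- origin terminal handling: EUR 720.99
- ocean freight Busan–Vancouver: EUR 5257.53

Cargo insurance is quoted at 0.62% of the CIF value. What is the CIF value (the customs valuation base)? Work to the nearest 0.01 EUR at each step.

Let C be the CIF value. C = FCA price + pre-shipment costs + freight + 0.62% × C
C − 0.62% × C = 423233.02 + 720.99 + 5257.53
0.9938 × C = 429211.54
C = 429211.54 / 0.9938 = 431889.25
Insurance premium = 0.62% × 431889.25 = 2677.71

CIF value: EUR 431889.25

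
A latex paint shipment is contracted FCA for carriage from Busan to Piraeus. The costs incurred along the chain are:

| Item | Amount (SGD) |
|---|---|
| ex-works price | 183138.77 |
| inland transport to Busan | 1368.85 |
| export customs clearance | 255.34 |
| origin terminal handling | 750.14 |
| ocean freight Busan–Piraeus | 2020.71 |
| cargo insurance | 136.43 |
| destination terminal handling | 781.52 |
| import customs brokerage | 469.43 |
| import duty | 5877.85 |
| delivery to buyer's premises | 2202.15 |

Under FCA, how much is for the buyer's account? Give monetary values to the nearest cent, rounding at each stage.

Buyer's account: SGD 12238.23

FCA: the seller delivers export-cleared goods to the carrier; the buyer bears costs from that point.
Seller's account: goods 183138.77 + inland to port 1368.85 + export clearance 255.34 = 184762.96
Buyer's account: origin terminal 750.14 + freight 2020.71 + insurance 136.43 + destination terminal 781.52 + brokerage 469.43 + duty 5877.85 + delivery 2202.15 = 12238.23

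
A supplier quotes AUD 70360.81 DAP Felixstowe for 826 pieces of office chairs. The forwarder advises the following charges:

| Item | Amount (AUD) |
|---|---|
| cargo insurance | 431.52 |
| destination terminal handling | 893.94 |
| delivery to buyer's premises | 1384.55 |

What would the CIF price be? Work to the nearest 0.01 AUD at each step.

Not relevant to the conversion: insurance — on the seller under both DAP and CIF; already in the DAP price and stays in the CIF price.
From DAP to CIF, the seller no longer bears: destination terminal, delivery.
CIF price = 70360.81 − 893.94 − 1384.55 = 68082.32

CIF price: AUD 68082.32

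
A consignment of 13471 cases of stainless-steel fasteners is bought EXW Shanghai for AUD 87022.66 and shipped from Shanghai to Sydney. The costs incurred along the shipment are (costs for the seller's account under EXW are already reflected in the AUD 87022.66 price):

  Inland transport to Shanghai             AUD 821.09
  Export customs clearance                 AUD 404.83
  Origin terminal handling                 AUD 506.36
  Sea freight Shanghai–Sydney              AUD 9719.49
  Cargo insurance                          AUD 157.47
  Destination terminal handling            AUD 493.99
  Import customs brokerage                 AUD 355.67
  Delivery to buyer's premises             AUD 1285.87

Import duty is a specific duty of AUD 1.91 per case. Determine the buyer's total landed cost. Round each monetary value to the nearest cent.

EXW: the seller makes goods available at their premises; the buyer bears all onward costs.
CIF value = EXW price + inland to port + export clearance + origin terminal + freight + insurance = 87022.66 + 821.09 + 404.83 + 506.36 + 9719.49 + 157.47 = 98631.90
Import duty = 13471 × 1.91 = 25729.61
Buyer bears: inland to port 821.09 + export clearance 404.83 + origin terminal 506.36 + freight 9719.49 + insurance 157.47 + destination terminal 493.99 + brokerage 355.67 + delivery 1285.87 + duty 25729.61 = 39474.38
Landed cost = invoice 87022.66 + 39474.38 = 126497.04

Total landed cost: AUD 126497.04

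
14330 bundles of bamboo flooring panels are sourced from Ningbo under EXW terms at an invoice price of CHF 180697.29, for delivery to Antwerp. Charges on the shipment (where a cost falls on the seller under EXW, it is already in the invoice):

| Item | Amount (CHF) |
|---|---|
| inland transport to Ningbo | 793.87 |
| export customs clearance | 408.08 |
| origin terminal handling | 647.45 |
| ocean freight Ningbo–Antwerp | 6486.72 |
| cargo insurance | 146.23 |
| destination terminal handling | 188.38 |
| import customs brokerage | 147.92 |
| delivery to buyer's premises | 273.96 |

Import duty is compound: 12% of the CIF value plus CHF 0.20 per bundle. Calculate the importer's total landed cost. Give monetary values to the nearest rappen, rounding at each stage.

Total landed cost: CHF 215357.46

EXW: the seller makes goods available at their premises; the buyer bears all onward costs.
CIF value = EXW price + inland to port + export clearance + origin terminal + freight + insurance = 180697.29 + 793.87 + 408.08 + 647.45 + 6486.72 + 146.23 = 189179.64
Ad valorem component: 189179.64 × 12% = 22701.56
Specific component: 14330 × 0.20 = 2866.00
Import duty = 22701.56 + 2866.00 = 25567.56
Buyer bears: inland to port 793.87 + export clearance 408.08 + origin terminal 647.45 + freight 6486.72 + insurance 146.23 + destination terminal 188.38 + brokerage 147.92 + delivery 273.96 + duty 25567.56 = 34660.17
Landed cost = invoice 180697.29 + 34660.17 = 215357.46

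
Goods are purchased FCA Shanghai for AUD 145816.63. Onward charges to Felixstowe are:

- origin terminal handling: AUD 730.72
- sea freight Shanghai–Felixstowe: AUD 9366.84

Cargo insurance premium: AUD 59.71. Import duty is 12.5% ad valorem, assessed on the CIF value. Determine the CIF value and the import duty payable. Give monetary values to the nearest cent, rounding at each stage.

CIF = FCA price + pre-shipment costs + freight + insurance
CIF = 145816.63 + 730.72 + 9366.84 + 59.71 = 155973.90
Import duty = 155973.90 × 12.5% = 19496.74

CIF value: AUD 155973.90; import duty: AUD 19496.74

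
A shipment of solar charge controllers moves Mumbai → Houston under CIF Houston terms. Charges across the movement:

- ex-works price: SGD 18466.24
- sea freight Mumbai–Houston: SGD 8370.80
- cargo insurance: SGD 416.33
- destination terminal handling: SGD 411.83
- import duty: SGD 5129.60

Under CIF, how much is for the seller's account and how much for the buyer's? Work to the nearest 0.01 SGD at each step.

CIF: the seller pays costs through ocean freight and marine insurance to the destination port.
Seller's account: goods 18466.24 + freight 8370.80 + insurance 416.33 = 27253.37
Buyer's account: destination terminal 411.83 + duty 5129.60 = 5541.43

Seller: SGD 27253.37; buyer: SGD 5541.43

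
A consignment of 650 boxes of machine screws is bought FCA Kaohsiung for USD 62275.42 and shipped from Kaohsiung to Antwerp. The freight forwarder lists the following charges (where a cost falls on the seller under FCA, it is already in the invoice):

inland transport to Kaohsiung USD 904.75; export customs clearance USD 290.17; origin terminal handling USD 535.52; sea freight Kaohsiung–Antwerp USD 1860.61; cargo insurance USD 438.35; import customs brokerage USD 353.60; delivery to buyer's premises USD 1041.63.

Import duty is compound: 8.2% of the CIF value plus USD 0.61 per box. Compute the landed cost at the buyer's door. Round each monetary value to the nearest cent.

Total landed cost: USD 72240.64

FCA: the seller delivers export-cleared goods to the carrier; the buyer bears costs from that point.
Already in the invoice (seller's account under FCA): inland to port, export clearance — exclude.
CIF value = FCA price + origin terminal + freight + insurance = 62275.42 + 535.52 + 1860.61 + 438.35 = 65109.90
Ad valorem component: 65109.90 × 8.2% = 5339.01
Specific component: 650 × 0.61 = 396.50
Import duty = 5339.01 + 396.50 = 5735.51
Buyer bears: origin terminal 535.52 + freight 1860.61 + insurance 438.35 + brokerage 353.60 + delivery 1041.63 + duty 5735.51 = 9965.22
Landed cost = invoice 62275.42 + 9965.22 = 72240.64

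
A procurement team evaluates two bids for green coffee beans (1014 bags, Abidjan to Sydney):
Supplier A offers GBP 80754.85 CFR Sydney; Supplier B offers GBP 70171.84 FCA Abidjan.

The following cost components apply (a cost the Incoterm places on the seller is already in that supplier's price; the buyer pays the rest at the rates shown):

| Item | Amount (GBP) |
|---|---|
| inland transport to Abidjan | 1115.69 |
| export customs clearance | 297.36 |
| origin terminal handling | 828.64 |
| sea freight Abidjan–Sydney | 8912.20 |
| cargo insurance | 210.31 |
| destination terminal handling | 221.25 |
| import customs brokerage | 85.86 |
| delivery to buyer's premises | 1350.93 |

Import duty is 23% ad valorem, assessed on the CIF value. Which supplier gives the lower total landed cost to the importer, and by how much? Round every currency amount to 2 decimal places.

Supplier A (CFR):
CIF value = CFR price + insurance = 80754.85 + 210.31 = 80965.16
Import duty = 80965.16 × 23% = 18621.99
Buyer bears (A): 210.31 + 221.25 + 85.86 + 1350.93 = 1868.35
Landed cost (A) = invoice 80754.85 + 1868.35 + duty 18621.99 = 101245.19
Supplier B (FCA):
CIF value = FCA price + origin terminal + freight + insurance = 70171.84 + 828.64 + 8912.20 + 210.31 = 80122.99
Import duty = 80122.99 × 23% = 18428.29
Buyer bears (B): 828.64 + 8912.20 + 210.31 + 221.25 + 85.86 + 1350.93 = 11609.19
Landed cost (B) = invoice 70171.84 + 11609.19 + duty 18428.29 = 100209.32
Difference = |101245.19 − 100209.32| = 1035.87

Supplier B is cheaper by GBP 1035.87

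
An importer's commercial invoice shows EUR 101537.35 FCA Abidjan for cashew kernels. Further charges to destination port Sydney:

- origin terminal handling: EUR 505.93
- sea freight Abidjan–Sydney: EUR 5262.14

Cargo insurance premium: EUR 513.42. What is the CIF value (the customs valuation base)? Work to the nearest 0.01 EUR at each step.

CIF value: EUR 107818.84

CIF = FCA price + pre-shipment costs + freight + insurance
CIF = 101537.35 + 505.93 + 5262.14 + 513.42 = 107818.84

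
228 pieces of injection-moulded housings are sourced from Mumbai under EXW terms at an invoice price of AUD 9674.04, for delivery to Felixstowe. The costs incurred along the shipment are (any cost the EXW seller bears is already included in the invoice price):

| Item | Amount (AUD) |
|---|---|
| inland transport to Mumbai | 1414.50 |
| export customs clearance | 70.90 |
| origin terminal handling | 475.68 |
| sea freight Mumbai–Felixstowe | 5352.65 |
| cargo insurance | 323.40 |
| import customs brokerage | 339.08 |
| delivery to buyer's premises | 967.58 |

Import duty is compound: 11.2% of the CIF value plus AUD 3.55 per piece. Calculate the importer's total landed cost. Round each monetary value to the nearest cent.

EXW: the seller makes goods available at their premises; the buyer bears all onward costs.
CIF value = EXW price + inland to port + export clearance + origin terminal + freight + insurance = 9674.04 + 1414.50 + 70.90 + 475.68 + 5352.65 + 323.40 = 17311.17
Ad valorem component: 17311.17 × 11.2% = 1938.85
Specific component: 228 × 3.55 = 809.40
Import duty = 1938.85 + 809.40 = 2748.25
Buyer bears: inland to port 1414.50 + export clearance 70.90 + origin terminal 475.68 + freight 5352.65 + insurance 323.40 + brokerage 339.08 + delivery 967.58 + duty 2748.25 = 11692.04
Landed cost = invoice 9674.04 + 11692.04 = 21366.08

Total landed cost: AUD 21366.08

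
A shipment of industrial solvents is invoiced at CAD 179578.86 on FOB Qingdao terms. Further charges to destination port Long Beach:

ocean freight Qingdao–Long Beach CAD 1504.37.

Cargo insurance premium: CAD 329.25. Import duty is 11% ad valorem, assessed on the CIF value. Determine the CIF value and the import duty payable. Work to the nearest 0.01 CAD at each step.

CIF = FOB price + freight + insurance
CIF = 179578.86 + 1504.37 + 329.25 = 181412.48
Import duty = 181412.48 × 11% = 19955.37

CIF value: CAD 181412.48; import duty: CAD 19955.37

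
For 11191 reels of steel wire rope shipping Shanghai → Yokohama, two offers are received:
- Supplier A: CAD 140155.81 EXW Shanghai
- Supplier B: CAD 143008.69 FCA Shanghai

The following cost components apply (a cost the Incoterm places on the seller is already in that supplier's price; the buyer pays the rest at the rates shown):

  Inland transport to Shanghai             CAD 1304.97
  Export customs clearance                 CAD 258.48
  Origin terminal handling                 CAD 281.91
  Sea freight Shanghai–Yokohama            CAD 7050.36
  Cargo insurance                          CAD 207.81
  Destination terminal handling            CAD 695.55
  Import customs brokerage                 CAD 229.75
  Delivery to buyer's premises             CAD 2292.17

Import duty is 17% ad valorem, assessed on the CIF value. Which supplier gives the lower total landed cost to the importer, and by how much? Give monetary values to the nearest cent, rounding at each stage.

Supplier A is cheaper by CAD 1508.63

Supplier A (EXW):
CIF value = EXW price + inland to port + export clearance + origin terminal + freight + insurance = 140155.81 + 1304.97 + 258.48 + 281.91 + 7050.36 + 207.81 = 149259.34
Import duty = 149259.34 × 17% = 25374.09
Buyer bears (A): 1304.97 + 258.48 + 281.91 + 7050.36 + 207.81 + 695.55 + 229.75 + 2292.17 = 12321.00
Landed cost (A) = invoice 140155.81 + 12321.00 + duty 25374.09 = 177850.90
Supplier B (FCA):
CIF value = FCA price + origin terminal + freight + insurance = 143008.69 + 281.91 + 7050.36 + 207.81 = 150548.77
Import duty = 150548.77 × 17% = 25593.29
Buyer bears (B): 281.91 + 7050.36 + 207.81 + 695.55 + 229.75 + 2292.17 = 10757.55
Landed cost (B) = invoice 143008.69 + 10757.55 + duty 25593.29 = 179359.53
Difference = |177850.90 − 179359.53| = 1508.63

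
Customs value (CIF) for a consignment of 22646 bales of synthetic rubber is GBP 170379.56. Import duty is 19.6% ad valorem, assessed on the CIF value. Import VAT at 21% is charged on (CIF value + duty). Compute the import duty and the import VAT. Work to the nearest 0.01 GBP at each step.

Import duty = 170379.56 × 19.6% = 33394.39
VAT base = CIF + duty = 170379.56 + 33394.39 = 203773.95
Import VAT = 203773.95 × 21% = 42792.53

Import duty: GBP 33394.39; import VAT: GBP 42792.53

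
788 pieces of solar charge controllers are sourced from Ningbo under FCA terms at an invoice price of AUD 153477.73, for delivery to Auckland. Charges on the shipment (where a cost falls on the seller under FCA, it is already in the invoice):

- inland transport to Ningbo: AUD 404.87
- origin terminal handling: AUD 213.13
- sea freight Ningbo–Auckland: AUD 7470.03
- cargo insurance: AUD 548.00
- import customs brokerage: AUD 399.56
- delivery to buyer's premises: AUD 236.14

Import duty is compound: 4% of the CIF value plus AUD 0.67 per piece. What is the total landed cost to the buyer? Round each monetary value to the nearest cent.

FCA: the seller delivers export-cleared goods to the carrier; the buyer bears costs from that point.
Already in the invoice (seller's account under FCA): inland to port — exclude.
CIF value = FCA price + origin terminal + freight + insurance = 153477.73 + 213.13 + 7470.03 + 548.00 = 161708.89
Ad valorem component: 161708.89 × 4% = 6468.36
Specific component: 788 × 0.67 = 527.96
Import duty = 6468.36 + 527.96 = 6996.32
Buyer bears: origin terminal 213.13 + freight 7470.03 + insurance 548.00 + brokerage 399.56 + delivery 236.14 + duty 6996.32 = 15863.18
Landed cost = invoice 153477.73 + 15863.18 = 169340.91

Total landed cost: AUD 169340.91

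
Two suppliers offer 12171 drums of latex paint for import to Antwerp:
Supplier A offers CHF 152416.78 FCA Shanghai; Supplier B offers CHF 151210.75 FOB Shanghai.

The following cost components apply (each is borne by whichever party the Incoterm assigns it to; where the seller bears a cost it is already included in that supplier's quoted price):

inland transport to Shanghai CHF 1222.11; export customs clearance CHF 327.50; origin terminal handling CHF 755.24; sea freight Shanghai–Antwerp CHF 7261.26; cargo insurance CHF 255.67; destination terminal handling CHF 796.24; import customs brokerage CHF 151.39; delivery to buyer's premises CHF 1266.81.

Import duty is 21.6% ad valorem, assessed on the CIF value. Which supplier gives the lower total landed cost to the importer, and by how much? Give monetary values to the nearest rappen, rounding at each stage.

Supplier A (FCA):
CIF value = FCA price + origin terminal + freight + insurance = 152416.78 + 755.24 + 7261.26 + 255.67 = 160688.95
Import duty = 160688.95 × 21.6% = 34708.81
Buyer bears (A): 755.24 + 7261.26 + 255.67 + 796.24 + 151.39 + 1266.81 = 10486.61
Landed cost (A) = invoice 152416.78 + 10486.61 + duty 34708.81 = 197612.20
Supplier B (FOB):
CIF value = FOB price + freight + insurance = 151210.75 + 7261.26 + 255.67 = 158727.68
Import duty = 158727.68 × 21.6% = 34285.18
Buyer bears (B): 7261.26 + 255.67 + 796.24 + 151.39 + 1266.81 = 9731.37
Landed cost (B) = invoice 151210.75 + 9731.37 + duty 34285.18 = 195227.30
Difference = |197612.20 − 195227.30| = 2384.90

Supplier B is cheaper by CHF 2384.90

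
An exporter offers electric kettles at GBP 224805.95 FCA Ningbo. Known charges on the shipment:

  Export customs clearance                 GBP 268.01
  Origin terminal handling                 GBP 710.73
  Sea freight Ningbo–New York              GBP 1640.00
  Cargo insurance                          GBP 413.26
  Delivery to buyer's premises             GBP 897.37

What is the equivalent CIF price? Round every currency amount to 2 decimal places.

Not relevant to the conversion: export clearance — on the seller under both FCA and CIF; already in the FCA price and stays in the CIF price. delivery — on the buyer under both terms; not part of either seller's price.
From FCA to CIF, the seller additionally bears: origin terminal, freight, insurance.
CIF price = 224805.95 + 710.73 + 1640.00 + 413.26 = 227569.94

CIF price: GBP 227569.94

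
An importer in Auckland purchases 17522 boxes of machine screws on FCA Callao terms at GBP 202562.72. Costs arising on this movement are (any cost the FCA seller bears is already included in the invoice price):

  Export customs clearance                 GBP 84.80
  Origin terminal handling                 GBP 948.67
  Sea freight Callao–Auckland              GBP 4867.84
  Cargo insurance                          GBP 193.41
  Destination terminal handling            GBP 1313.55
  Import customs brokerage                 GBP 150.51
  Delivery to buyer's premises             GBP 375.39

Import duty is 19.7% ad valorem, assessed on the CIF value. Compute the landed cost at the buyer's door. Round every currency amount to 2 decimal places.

Total landed cost: GBP 251500.90

FCA: the seller delivers export-cleared goods to the carrier; the buyer bears costs from that point.
Already in the invoice (seller's account under FCA): export clearance — exclude.
CIF value = FCA price + origin terminal + freight + insurance = 202562.72 + 948.67 + 4867.84 + 193.41 = 208572.64
Import duty = 208572.64 × 19.7% = 41088.81
Buyer bears: origin terminal 948.67 + freight 4867.84 + insurance 193.41 + destination terminal 1313.55 + brokerage 150.51 + delivery 375.39 + duty 41088.81 = 48938.18
Landed cost = invoice 202562.72 + 48938.18 = 251500.90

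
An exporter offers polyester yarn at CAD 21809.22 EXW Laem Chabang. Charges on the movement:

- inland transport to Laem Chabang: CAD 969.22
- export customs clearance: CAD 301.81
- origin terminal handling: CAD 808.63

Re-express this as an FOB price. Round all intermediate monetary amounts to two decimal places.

From EXW to FOB, the seller additionally bears: inland to port, export clearance, origin terminal.
FOB price = 21809.22 + 969.22 + 301.81 + 808.63 = 23888.88

FOB price: CAD 23888.88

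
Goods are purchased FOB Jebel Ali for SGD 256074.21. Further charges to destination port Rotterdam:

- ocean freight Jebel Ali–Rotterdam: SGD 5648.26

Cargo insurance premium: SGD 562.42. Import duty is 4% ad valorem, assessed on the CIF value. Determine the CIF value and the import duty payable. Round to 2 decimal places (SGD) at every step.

CIF = FOB price + freight + insurance
CIF = 256074.21 + 5648.26 + 562.42 = 262284.89
Import duty = 262284.89 × 4% = 10491.40

CIF value: SGD 262284.89; import duty: SGD 10491.40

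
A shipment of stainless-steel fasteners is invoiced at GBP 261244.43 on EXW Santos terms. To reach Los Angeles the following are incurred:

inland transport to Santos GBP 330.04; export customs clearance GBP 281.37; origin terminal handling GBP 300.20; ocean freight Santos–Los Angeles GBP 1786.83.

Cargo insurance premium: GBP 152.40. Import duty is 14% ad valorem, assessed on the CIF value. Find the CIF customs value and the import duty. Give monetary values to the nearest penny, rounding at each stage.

CIF value: GBP 264095.27; import duty: GBP 36973.34

CIF = EXW price + pre-shipment costs + freight + insurance
CIF = 261244.43 + 330.04 + 281.37 + 300.20 + 1786.83 + 152.40 = 264095.27
Import duty = 264095.27 × 14% = 36973.34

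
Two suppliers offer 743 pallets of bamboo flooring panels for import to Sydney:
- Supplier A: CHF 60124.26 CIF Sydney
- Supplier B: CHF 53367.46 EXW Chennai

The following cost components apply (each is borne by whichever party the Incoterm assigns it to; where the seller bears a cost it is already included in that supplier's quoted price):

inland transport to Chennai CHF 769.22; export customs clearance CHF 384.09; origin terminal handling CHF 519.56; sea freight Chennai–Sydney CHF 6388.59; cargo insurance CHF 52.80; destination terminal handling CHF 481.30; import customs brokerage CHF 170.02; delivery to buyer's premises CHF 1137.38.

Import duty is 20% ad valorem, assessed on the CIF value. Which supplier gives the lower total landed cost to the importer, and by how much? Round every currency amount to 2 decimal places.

Supplier A is cheaper by CHF 1628.95

Supplier A (CIF):
The CIF price already equals the CIF value: 60124.26
Import duty = 60124.26 × 20% = 12024.85
Buyer bears (A): 481.30 + 170.02 + 1137.38 = 1788.70
Landed cost (A) = invoice 60124.26 + 1788.70 + duty 12024.85 = 73937.81
Supplier B (EXW):
CIF value = EXW price + inland to port + export clearance + origin terminal + freight + insurance = 53367.46 + 769.22 + 384.09 + 519.56 + 6388.59 + 52.80 = 61481.72
Import duty = 61481.72 × 20% = 12296.34
Buyer bears (B): 769.22 + 384.09 + 519.56 + 6388.59 + 52.80 + 481.30 + 170.02 + 1137.38 = 9902.96
Landed cost (B) = invoice 53367.46 + 9902.96 + duty 12296.34 = 75566.76
Difference = |73937.81 − 75566.76| = 1628.95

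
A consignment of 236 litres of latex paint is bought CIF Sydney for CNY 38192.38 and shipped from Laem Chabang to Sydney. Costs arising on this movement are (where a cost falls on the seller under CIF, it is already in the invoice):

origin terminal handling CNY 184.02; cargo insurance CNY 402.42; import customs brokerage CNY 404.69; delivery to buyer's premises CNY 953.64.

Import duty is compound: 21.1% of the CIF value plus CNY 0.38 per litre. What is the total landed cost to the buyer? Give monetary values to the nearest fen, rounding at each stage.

Total landed cost: CNY 47698.98

CIF: the seller pays costs through ocean freight and marine insurance to the destination port.
Already in the invoice (seller's account under CIF): origin terminal, insurance — exclude.
The CIF price already equals the CIF value: 38192.38
Ad valorem component: 38192.38 × 21.1% = 8058.59
Specific component: 236 × 0.38 = 89.68
Import duty = 8058.59 + 89.68 = 8148.27
Buyer bears: brokerage 404.69 + delivery 953.64 + duty 8148.27 = 9506.60
Landed cost = invoice 38192.38 + 9506.60 = 47698.98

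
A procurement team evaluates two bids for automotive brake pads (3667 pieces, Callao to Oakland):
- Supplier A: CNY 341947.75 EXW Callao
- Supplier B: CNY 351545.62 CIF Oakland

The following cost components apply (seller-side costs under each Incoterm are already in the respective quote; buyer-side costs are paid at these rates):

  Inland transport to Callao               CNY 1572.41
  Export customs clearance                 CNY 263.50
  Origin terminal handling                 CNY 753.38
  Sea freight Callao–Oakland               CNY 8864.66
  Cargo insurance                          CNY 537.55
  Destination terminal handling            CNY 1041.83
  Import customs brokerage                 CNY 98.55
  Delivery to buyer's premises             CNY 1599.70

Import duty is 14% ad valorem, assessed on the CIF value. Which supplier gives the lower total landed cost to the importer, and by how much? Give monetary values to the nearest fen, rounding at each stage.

Supplier A (EXW):
CIF value = EXW price + inland to port + export clearance + origin terminal + freight + insurance = 341947.75 + 1572.41 + 263.50 + 753.38 + 8864.66 + 537.55 = 353939.25
Import duty = 353939.25 × 14% = 49551.50
Buyer bears (A): 1572.41 + 263.50 + 753.38 + 8864.66 + 537.55 + 1041.83 + 98.55 + 1599.70 = 14731.58
Landed cost (A) = invoice 341947.75 + 14731.58 + duty 49551.50 = 406230.83
Supplier B (CIF):
The CIF price already equals the CIF value: 351545.62
Import duty = 351545.62 × 14% = 49216.39
Buyer bears (B): 1041.83 + 98.55 + 1599.70 = 2740.08
Landed cost (B) = invoice 351545.62 + 2740.08 + duty 49216.39 = 403502.09
Difference = |406230.83 − 403502.09| = 2728.74

Supplier B is cheaper by CNY 2728.74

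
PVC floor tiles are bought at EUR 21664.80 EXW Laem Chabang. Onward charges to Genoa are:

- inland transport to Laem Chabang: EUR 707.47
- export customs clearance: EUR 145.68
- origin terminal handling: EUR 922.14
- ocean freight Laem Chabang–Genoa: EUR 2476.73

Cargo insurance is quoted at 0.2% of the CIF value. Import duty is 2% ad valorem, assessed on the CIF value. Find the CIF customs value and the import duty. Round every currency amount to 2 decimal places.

CIF value: EUR 25968.76; import duty: EUR 519.38

Let C be the CIF value. C = EXW price + pre-shipment costs + freight + 0.2% × C
C − 0.2% × C = 21664.80 + 707.47 + 145.68 + 922.14 + 2476.73
0.998 × C = 25916.82
C = 25916.82 / 0.998 = 25968.76
Insurance premium = 0.2% × 25968.76 = 51.94
Import duty = 25968.76 × 2% = 519.38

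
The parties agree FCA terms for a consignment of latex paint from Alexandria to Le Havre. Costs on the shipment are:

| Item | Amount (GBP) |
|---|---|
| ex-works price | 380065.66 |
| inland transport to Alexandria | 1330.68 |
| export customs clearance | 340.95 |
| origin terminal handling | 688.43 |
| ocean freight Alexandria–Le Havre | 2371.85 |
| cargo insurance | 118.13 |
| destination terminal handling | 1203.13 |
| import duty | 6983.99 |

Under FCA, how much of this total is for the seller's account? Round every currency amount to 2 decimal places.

FCA: the seller delivers export-cleared goods to the carrier; the buyer bears costs from that point.
Seller's account: goods 380065.66 + inland to port 1330.68 + export clearance 340.95 = 381737.29
Buyer's account: origin terminal 688.43 + freight 2371.85 + insurance 118.13 + destination terminal 1203.13 + duty 6983.99 = 11365.53

Seller's account: GBP 381737.29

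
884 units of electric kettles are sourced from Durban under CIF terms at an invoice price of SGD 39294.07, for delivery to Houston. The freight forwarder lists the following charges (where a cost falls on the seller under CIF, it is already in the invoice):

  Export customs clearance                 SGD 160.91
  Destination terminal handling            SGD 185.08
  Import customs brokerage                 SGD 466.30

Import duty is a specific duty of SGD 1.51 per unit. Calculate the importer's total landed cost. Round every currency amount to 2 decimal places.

Total landed cost: SGD 41280.29

CIF: the seller pays costs through ocean freight and marine insurance to the destination port.
Already in the invoice (seller's account under CIF): export clearance — exclude.
The CIF price already equals the CIF value: 39294.07
Import duty = 884 × 1.51 = 1334.84
Buyer bears: destination terminal 185.08 + brokerage 466.30 + duty 1334.84 = 1986.22
Landed cost = invoice 39294.07 + 1986.22 = 41280.29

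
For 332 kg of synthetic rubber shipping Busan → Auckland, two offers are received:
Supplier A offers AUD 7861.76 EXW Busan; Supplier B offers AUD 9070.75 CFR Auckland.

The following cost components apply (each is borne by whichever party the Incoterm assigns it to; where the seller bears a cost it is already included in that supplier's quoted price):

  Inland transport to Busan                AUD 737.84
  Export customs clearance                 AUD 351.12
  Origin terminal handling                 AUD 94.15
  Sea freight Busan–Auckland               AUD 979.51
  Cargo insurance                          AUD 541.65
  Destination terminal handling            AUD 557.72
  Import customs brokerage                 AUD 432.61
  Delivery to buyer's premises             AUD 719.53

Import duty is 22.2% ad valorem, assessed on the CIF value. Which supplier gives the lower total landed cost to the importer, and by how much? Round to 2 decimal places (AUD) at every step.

Supplier B is cheaper by AUD 1165.34

Supplier A (EXW):
CIF value = EXW price + inland to port + export clearance + origin terminal + freight + insurance = 7861.76 + 737.84 + 351.12 + 94.15 + 979.51 + 541.65 = 10566.03
Import duty = 10566.03 × 22.2% = 2345.66
Buyer bears (A): 737.84 + 351.12 + 94.15 + 979.51 + 541.65 + 557.72 + 432.61 + 719.53 = 4414.13
Landed cost (A) = invoice 7861.76 + 4414.13 + duty 2345.66 = 14621.55
Supplier B (CFR):
CIF value = CFR price + insurance = 9070.75 + 541.65 = 9612.40
Import duty = 9612.40 × 22.2% = 2133.95
Buyer bears (B): 541.65 + 557.72 + 432.61 + 719.53 = 2251.51
Landed cost (B) = invoice 9070.75 + 2251.51 + duty 2133.95 = 13456.21
Difference = |14621.55 − 13456.21| = 1165.34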